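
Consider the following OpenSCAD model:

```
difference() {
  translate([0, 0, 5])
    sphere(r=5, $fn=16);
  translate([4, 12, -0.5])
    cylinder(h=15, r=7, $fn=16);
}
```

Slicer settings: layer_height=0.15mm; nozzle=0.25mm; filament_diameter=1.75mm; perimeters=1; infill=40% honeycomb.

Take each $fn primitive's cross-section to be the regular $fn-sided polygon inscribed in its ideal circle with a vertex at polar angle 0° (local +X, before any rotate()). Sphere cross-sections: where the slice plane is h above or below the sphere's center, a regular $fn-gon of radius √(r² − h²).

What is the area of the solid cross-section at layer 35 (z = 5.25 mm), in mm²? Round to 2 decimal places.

76.35 mm²

At z = 5.25 mm: the sphere: section is a regular 16-gon, circumradius = √(r²−h²) = √(5²−0.25²) = 4.994 (area = (16/2)·4.994²·sin(360°/16) = 76.35 mm²); the r=7 cylinder at (4, 12) contributes a regular 16-gon of circumradius 7 (area = (16/2)·7.000²·sin(360°/16) = 150.01 mm²); Taking the first minus the rest: starting from the r=5 sphere (76.35 mm²), the r=7 cylinder at (4, 12) misses the remaining region (no effect) — area = 76.35 mm². Overall, the cross-section is a single solid region. Net area = 76.35 mm².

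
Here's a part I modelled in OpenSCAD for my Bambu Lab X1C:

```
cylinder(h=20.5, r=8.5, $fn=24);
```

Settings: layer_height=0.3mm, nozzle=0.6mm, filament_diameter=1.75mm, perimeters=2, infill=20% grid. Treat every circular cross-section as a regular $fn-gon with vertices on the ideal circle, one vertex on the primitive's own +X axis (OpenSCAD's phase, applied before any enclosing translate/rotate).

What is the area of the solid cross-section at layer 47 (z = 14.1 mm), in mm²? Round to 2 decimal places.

224.40 mm²

At z = 14.1 mm: the r=8.5 cylinder gives a regular 24-gon of circumradius 8.5 (constant along its height) (area = (24/2)·8.500²·sin(360°/24) = 224.40 mm²). Overall, the cross-section is a single solid region. Net area = 224.40 mm².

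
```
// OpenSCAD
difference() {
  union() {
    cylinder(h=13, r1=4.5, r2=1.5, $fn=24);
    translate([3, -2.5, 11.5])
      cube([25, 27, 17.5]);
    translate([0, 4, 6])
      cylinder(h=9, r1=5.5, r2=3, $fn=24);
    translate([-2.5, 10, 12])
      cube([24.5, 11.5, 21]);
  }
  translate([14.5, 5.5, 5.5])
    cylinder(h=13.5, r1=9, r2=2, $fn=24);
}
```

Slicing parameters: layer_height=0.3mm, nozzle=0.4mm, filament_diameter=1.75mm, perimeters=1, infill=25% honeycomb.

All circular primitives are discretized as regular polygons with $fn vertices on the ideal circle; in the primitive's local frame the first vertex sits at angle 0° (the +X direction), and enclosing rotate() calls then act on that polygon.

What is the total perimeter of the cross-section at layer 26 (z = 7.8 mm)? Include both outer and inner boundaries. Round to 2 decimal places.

33.73 mm

At z = 7.8 mm: the cone contributes a regular 24-gon of circumradius 2.700 (interpolated between r1=4.5 and r2=1.5 at t=0.600) (perimeter = 2·24·2.700·sin(180°/24) = 16.92 mm); the cube at (3, -2.5) is not intersected at this z (z outside [11.5, 29]); the cone at (0, 4): at t=0.200 of its height the radius interpolates to r₁+(r₂−r₁)t = 5.000, giving a regular 24-gon of that circumradius (perimeter = 2·24·5.000·sin(180°/24) = 31.33 mm); the cube at (-2.5, 10) does not reach this height (z outside [12, 33]); Taking the union: the regions partially overlap (shared area 15.18 mm²), so the edge portions inside another operand are dropped and the merged outline is re-measured after clipping — boundary = 33.73 mm; the cone at (14.5, 5.5) (r1=9→r2=2) has section circumradius 7.807 here — a regular 24-gon (perimeter = 2·24·7.807·sin(180°/24) = 48.92 mm); Taking the first minus the rest: starting from the result so far, the cone at (14.5, 5.5) misses the remaining region (no effect) — boundary = 33.73 mm. Overall, the cross-section is a single solid region. Total boundary length (outer) = 33.73 mm.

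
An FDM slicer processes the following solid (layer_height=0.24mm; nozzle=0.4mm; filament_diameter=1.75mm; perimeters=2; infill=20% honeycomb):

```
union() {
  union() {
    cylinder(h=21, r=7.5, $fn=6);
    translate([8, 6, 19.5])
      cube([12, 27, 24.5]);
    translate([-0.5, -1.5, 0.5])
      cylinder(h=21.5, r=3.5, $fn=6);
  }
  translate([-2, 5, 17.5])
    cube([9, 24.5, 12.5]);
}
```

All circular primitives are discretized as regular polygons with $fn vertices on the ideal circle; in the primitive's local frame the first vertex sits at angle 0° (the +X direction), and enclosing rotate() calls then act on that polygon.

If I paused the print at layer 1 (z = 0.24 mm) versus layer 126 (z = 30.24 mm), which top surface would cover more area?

Layer 1 (z = 0.24): the cylinder: section is a regular 6-gon, circumradius r=7.5 (area = (6/2)·7.500²·sin(360°/6) = 146.14 mm²); the cube at (8, 6) is not intersected at this z (z outside [19.5, 44]); the cylinder at (-0.5, -1.5) is not intersected at this z (z outside [0.5, 22]); Taking the union: only the r=7.5 cylinder is present, so the union is just that shape — area = 146.14 mm²; the cube at (-2, 5) is absent (z outside [17.5, 30]); Taking the union: only the result so far is present, so the union is just that shape — area = 146.14 mm². So its area = 146.14 mm². Layer 126 (z = 30.24): the cylinder does not reach this height (z outside [0, 21]); the cube at (8, 6) is present — its section is the full 12×27 rectangle (area 324.00 mm²); the cylinder at (-0.5, -1.5) is not intersected at this z (z outside [0.5, 22]); Combining (union): only the 12×27 cube at (8, 6) is present, so the union is just that shape — area = 324.00 mm²; the cube at (-2, 5) is absent (z outside [17.5, 30]); Merging all regions: only the result so far is present, so the union is just that shape — area = 324.00 mm². So its area = 324.00 mm². Layer 126 is larger (324.00 vs 146.14 mm²).

layer 126 (z = 30.24 mm)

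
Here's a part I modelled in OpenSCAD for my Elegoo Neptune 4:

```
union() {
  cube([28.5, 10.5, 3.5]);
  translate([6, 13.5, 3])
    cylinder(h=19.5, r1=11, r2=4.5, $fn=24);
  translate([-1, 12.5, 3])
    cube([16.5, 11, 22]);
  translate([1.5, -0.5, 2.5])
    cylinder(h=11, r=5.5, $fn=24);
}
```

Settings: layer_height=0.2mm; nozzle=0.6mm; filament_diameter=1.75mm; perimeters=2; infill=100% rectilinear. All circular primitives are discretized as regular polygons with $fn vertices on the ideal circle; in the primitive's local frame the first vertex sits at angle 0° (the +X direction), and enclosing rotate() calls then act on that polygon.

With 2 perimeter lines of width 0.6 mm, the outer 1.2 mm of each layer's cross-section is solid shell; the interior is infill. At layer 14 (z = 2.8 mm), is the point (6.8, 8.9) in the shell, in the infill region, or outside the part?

infill

At z = 2.8 mm: the 28.5×10.5 cube contributes its full rectangle; the cone at (6, 13.5) is not intersected at this z (z outside [3, 22.5]); the cube at (-1, 12.5) is not intersected at this z (z outside [3, 25]); the cylinder at (1.5, -0.5): section is a regular 24-gon, circumradius r=5.5; Merging all regions: the regions partially overlap (shared area 28.11 mm²), so overlapping operands fuse into one piece — 1 connected region. Overall, the cross-section is a single solid region. The nearest boundary edge runs (0.00, 10.50)→(28.50, 10.50); distance from the point to it = 1.60 mm. The point is inside the cross-section and 1.60 mm from the nearest boundary — more than the 1.2 mm shell width (2 × 0.6), so it's in the infill interior.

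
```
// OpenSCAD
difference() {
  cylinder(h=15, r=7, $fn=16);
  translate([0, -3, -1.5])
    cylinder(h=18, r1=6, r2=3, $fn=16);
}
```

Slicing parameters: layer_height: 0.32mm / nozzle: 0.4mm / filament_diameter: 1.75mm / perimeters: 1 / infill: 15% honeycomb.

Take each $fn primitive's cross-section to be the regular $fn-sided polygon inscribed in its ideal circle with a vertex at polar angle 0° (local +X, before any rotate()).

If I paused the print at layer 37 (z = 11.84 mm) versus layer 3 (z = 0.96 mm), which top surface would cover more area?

Layer 37 (z = 11.84): the r=7 cylinder gives a regular 16-gon of circumradius 7 (constant along its height) (area = (16/2)·7.000²·sin(360°/16) = 150.01 mm²); the cone at (0, -3) (r1=6→r2=3) has section circumradius 3.777 here — a regular 16-gon (area = (16/2)·3.777²·sin(360°/16) = 43.67 mm²); After the difference (first − rest): starting from the r=7 cylinder (150.01 mm²), the cone at (0, -3) lies wholly inside it (removes its full 43.67 mm² and its 23.58 mm outline becomes a hole wall) — area = 106.35 mm². So its area = 106.35 mm². Layer 3 (z = 0.96): the r=7 cylinder contributes a regular 16-gon of circumradius 7 (area = (16/2)·7.000²·sin(360°/16) = 150.01 mm²); the cone at (0, -3): at t=0.137 of its height the radius interpolates to r₁+(r₂−r₁)t = 5.590, giving a regular 16-gon of that circumradius (area = (16/2)·5.590²·sin(360°/16) = 95.67 mm²); Taking the first minus the rest: starting from the r=7 cylinder (150.01 mm²), the cone at (0, -3) partially overlaps it — only the 81.74 mm² overlap (of its 95.67 mm²) is removed, clipping the outline — area = 68.27 mm². So its area = 68.27 mm². Layer 37 is larger (106.35 vs 68.27 mm²).

layer 37 (z = 11.84 mm)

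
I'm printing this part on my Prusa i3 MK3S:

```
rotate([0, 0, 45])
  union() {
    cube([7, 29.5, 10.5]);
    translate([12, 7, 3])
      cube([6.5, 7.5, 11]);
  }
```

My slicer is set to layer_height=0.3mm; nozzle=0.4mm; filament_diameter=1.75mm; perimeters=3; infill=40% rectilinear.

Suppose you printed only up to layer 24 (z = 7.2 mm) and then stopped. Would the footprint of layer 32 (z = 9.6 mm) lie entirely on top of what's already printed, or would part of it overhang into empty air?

Compare the two slices. At z = 7.2: the cube (footprint 7×29.5) is included at this height (area 206.50 mm²); the 6.5×7.5 cube at (12, 7) contributes its full rectangle (area 48.75 mm²); Merging all regions: the 2 present regions are separate (no shared area or edge), so areas and boundary lengths simply add and each stays a separate island — area = 255.25 mm²; (whole slice rotated 45° about Z — lengths, areas and connectivity unchanged). At z = 9.6: the 7×29.5 cube contributes its full rectangle (area 206.50 mm²); the cube at (12, 7) (footprint 6.5×7.5) is included at this height (area 48.75 mm²); Combining (union): the 2 present regions are separate (no shared area or edge), so areas and boundary lengths simply add and each stays a separate island — area = 255.25 mm²; (rotated 45° about Z; rotation is an isometry so areas/perimeters/island counts are preserved). Checking containment: the cross-section at z = 9.6 is a subset of the cross-section at z = 7.2.

entirely on top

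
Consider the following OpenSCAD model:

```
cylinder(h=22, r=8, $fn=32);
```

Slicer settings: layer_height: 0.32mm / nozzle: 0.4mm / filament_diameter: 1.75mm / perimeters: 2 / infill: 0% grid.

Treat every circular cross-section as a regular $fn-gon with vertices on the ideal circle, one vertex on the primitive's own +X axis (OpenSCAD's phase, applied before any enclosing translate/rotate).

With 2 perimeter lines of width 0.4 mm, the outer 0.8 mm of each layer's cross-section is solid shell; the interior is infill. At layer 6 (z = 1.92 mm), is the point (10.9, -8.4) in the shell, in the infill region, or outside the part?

At z = 1.92 mm: the r=8 cylinder contributes a regular 32-gon of circumradius 8. Overall, the cross-section is a single solid region. The nearest boundary edge runs (5.66, -5.66)→(6.65, -4.44); distance from the point to it = 5.79 mm. The point is not inside any of the regions above, so it lies outside the cross-section (5.79 mm from the nearest boundary).

outside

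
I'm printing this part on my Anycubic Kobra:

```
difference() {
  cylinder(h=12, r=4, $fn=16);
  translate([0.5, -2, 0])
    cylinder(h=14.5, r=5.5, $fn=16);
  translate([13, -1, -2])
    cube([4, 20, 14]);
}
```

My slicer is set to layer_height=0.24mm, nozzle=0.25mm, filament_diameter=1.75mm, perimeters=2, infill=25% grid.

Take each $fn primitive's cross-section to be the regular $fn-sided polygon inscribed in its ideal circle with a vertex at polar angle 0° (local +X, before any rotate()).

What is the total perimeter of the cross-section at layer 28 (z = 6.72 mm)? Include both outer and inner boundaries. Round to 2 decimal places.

At z = 6.72 mm: the cylinder: section is a regular 16-gon, circumradius r=4 (perimeter = 2·16·4.000·sin(180°/16) = 24.97 mm); the cylinder at (0.5, -2): section is a regular 16-gon, circumradius r=5.5 (perimeter = 2·16·5.500·sin(180°/16) = 34.34 mm); the cube at (13, -1) (footprint 4×20) is included at this height (perimeter 48.00 mm); After the difference (first − rest): starting from the r=4 cylinder, the r=5.5 cylinder at (0.5, -2) partially overlaps it — only the 46.28 mm² overlap (of its 92.61 mm²) is removed, clipping the outline; the 4×20 cube at (13, -1) misses the remaining region (no effect) — boundary = 14.23 mm. Overall, the cross-section is a single solid region. Total boundary length (outer) = 14.23 mm.

14.23 mm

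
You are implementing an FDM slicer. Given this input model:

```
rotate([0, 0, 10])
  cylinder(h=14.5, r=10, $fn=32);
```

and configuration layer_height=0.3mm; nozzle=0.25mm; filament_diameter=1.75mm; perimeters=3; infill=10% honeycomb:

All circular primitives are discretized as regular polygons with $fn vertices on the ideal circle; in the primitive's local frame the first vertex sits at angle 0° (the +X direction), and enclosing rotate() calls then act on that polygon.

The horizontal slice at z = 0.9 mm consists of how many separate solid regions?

At z = 0.9 mm: the cylinder: section is a regular 32-gon, circumradius r=10; (whole slice rotated 10° about Z — lengths, areas and connectivity unchanged). The result has 1 disconnected region.

1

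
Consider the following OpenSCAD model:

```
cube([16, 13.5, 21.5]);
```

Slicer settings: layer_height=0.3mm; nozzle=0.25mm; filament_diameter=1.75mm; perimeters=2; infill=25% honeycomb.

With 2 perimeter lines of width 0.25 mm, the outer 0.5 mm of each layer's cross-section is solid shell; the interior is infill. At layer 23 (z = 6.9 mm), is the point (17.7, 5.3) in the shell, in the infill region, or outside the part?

At z = 6.9 mm: the cube (footprint 16×13.5) is included at this height. Overall, the cross-section is a single solid region. The nearest boundary edge runs (16.00, 0.00)→(16.00, 13.50); distance from the point to it = 1.70 mm. The point is not inside any of the regions above, so it lies outside the cross-section (1.70 mm from the nearest boundary).

outside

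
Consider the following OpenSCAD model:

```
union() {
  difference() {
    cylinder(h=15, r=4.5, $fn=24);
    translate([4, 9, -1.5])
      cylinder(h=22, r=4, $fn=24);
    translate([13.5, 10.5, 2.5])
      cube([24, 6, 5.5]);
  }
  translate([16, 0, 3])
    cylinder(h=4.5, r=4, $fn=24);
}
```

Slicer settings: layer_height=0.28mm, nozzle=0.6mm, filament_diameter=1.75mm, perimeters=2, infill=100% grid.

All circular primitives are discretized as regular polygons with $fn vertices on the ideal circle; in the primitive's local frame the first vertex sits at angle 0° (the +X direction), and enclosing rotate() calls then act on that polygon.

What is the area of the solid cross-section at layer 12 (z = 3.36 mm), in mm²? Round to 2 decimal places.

At z = 3.36 mm: the r=4.5 cylinder gives a regular 24-gon of circumradius 4.5 (constant along its height) (area = (24/2)·4.500²·sin(360°/24) = 62.89 mm²); the r=4 cylinder at (4, 9) contributes a regular 24-gon of circumradius 4 (area = (24/2)·4.000²·sin(360°/24) = 49.69 mm²); the cube at (13.5, 10.5) is present — its section is the full 24×6 rectangle (area 144.00 mm²); Taking the first minus the rest: starting from the r=4.5 cylinder (62.89 mm²), the r=4 cylinder at (4, 9) misses the remaining region (no effect); the 24×6 cube at (13.5, 10.5) misses the remaining region (no effect) — area = 62.89 mm²; the r=4 cylinder at (16, 0) gives a regular 24-gon of circumradius 4 (constant along its height) (area = (24/2)·4.000²·sin(360°/24) = 49.69 mm²); Combining (union): the 2 present regions are separate (no shared area or edge), so areas and boundary lengths simply add and each stays a separate island — area = 112.59 mm². Overall, the cross-section has 2 separate islands. Net area = 112.59 mm².

112.59 mm²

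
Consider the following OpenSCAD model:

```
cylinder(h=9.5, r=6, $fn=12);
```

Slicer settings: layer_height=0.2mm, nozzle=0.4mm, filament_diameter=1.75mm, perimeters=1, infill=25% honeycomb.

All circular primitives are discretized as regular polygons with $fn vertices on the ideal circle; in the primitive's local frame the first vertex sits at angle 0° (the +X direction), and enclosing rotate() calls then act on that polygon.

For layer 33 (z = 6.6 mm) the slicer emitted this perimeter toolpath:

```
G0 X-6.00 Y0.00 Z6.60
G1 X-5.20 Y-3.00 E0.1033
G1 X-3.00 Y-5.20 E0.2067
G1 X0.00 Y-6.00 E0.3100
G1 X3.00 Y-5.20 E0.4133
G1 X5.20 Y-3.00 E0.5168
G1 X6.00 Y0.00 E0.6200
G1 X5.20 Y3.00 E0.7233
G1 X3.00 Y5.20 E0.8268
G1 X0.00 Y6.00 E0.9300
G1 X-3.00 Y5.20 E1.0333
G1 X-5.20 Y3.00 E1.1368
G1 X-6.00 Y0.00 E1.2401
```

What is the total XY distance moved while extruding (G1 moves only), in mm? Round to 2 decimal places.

Sum the Euclidean lengths of each G1 segment: total = 37.28 mm.

37.28 mm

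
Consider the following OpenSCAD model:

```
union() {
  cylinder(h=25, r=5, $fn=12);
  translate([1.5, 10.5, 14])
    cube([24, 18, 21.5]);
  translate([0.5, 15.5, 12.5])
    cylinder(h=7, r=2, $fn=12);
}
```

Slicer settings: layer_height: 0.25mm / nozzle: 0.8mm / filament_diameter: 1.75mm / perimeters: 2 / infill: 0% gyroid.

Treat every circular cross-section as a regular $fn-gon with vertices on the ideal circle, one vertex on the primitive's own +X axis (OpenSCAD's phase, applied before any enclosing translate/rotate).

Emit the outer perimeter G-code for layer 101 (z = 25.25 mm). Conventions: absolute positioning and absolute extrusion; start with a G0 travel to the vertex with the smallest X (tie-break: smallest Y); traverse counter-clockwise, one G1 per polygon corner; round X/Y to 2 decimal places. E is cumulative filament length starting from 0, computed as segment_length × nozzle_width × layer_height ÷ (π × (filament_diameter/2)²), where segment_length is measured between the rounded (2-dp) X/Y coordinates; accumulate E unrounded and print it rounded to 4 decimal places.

G0 X1.50 Y10.50 Z25.25
G1 X25.50 Y10.50 E1.9956
G1 X25.50 Y28.50 E3.4923
G1 X1.50 Y28.50 E5.4879
G1 X1.50 Y10.50 E6.9846

At z = 25.25 mm: the cylinder is not intersected at this z (z outside [0, 25]); the cube at (1.5, 10.5) is present — its section is the full 24×18 rectangle; the cylinder at (0.5, 15.5) does not reach this height (z outside [12.5, 19.5]); Taking the union: only the 24×18 cube at (1.5, 10.5) is present, so the union is just that shape — 1 connected region. The outline is a single polygon with 4 vertices. Extrusion per mm of travel: 0.8 × 0.25 / (π × 0.875²) = 0.083150. Accumulating E over each segment gives final E = 6.9846.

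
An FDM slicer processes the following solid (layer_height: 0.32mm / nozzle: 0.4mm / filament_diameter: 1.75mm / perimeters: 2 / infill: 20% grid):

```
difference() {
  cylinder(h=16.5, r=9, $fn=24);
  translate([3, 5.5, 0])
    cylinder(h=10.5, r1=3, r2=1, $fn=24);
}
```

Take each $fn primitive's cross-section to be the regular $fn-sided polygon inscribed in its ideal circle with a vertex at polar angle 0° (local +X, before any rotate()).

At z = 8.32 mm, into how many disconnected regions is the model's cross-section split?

1

At z = 8.32 mm: the cylinder: section is a regular 24-gon, circumradius r=9; the cone at (3, 5.5): at t=0.792 of its height the radius interpolates to r₁+(r₂−r₁)t = 1.415, giving a regular 24-gon of that circumradius; Subtracting the remaining from the first: starting from the r=9 cylinder, the cone at (3, 5.5) lies wholly inside it (removes its full 6.22 mm² and its 8.87 mm outline becomes a hole wall) — 1 connected region with 1 hole. The result has 1 disconnected region.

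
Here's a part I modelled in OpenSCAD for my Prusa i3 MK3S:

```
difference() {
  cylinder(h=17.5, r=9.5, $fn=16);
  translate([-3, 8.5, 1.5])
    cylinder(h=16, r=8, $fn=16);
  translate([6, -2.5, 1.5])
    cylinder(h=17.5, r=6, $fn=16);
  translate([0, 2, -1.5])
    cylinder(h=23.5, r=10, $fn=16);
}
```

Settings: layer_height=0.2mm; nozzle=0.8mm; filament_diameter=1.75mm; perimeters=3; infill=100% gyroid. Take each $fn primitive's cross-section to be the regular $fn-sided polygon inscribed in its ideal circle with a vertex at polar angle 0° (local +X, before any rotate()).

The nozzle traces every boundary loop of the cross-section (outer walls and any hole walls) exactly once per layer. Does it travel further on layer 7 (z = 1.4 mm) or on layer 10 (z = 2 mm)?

layer 7 (z = 1.4 mm)

Layer 7 (z = 1.4): the cylinder: section is a regular 16-gon, circumradius r=9.5 (perimeter = 2·16·9.500·sin(180°/16) = 59.31 mm); the cylinder at (-3, 8.5) is absent (z outside [1.5, 17.5]); the cylinder at (6, -2.5) is absent (z outside [1.5, 19]); the r=10 cylinder at (0, 2) gives a regular 16-gon of circumradius 10 (constant along its height) (perimeter = 2·16·10.000·sin(180°/16) = 62.43 mm); After the difference (first − rest): starting from the r=9.5 cylinder, the r=10 cylinder at (0, 2) partially overlaps it — only the 251.62 mm² overlap (of its 306.15 mm²) is removed, clipping the outline — boundary = 48.37 mm. So its perimeter = 48.37 mm. Layer 10 (z = 2): the r=9.5 cylinder gives a regular 16-gon of circumradius 9.5 (constant along its height) (perimeter = 2·16·9.500·sin(180°/16) = 59.31 mm); the r=8 cylinder at (-3, 8.5) contributes a regular 16-gon of circumradius 8 (perimeter = 2·16·8.000·sin(180°/16) = 49.94 mm); the cylinder at (6, -2.5): section is a regular 16-gon, circumradius r=6 (perimeter = 2·16·6.000·sin(180°/16) = 37.46 mm); the r=10 cylinder at (0, 2) gives a regular 16-gon of circumradius 10 (constant along its height) (perimeter = 2·16·10.000·sin(180°/16) = 62.43 mm); Subtracting the remaining from the first: starting from the r=9.5 cylinder, the r=8 cylinder at (-3, 8.5) partially overlaps it — only the 85.44 mm² overlap (of its 195.93 mm²) is removed, clipping the outline; the r=6 cylinder at (6, -2.5) partially overlaps it — only the 81.21 mm² overlap (of its 110.21 mm²) is removed, clipping the outline; the r=10 cylinder at (0, 2) partially overlaps it — only the 91.83 mm² overlap (of its 306.15 mm²) is removed, clipping the outline — boundary = 33.68 mm. So its perimeter = 33.68 mm. Layer 7 is larger (48.37 vs 33.68 mm).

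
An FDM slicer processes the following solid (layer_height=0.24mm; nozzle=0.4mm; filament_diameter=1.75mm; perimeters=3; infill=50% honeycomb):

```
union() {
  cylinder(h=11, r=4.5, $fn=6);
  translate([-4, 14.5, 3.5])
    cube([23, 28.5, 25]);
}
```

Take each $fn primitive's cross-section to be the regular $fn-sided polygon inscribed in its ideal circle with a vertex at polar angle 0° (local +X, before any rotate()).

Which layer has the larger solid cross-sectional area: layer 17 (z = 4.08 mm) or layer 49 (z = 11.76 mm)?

Layer 17 (z = 4.08): the r=4.5 cylinder gives a regular 6-gon of circumradius 4.5 (constant along its height) (area = (6/2)·4.500²·sin(360°/6) = 52.61 mm²); the cube at (-4, 14.5) is present — its section is the full 23×28.5 rectangle (area 655.50 mm²); Combining (union): the 2 present regions are separate (no shared area or edge), so areas and boundary lengths simply add and each stays a separate island — area = 708.11 mm². So its area = 708.11 mm². Layer 49 (z = 11.76): the cylinder is not intersected at this z (z outside [0, 11]); the cube at (-4, 14.5) (footprint 23×28.5) is included at this height (area 655.50 mm²); Merging all regions: only the 23×28.5 cube at (-4, 14.5) is present, so the union is just that shape — area = 655.50 mm². So its area = 655.50 mm². Layer 17 is larger (708.11 vs 655.50 mm²).

layer 17 (z = 4.08 mm)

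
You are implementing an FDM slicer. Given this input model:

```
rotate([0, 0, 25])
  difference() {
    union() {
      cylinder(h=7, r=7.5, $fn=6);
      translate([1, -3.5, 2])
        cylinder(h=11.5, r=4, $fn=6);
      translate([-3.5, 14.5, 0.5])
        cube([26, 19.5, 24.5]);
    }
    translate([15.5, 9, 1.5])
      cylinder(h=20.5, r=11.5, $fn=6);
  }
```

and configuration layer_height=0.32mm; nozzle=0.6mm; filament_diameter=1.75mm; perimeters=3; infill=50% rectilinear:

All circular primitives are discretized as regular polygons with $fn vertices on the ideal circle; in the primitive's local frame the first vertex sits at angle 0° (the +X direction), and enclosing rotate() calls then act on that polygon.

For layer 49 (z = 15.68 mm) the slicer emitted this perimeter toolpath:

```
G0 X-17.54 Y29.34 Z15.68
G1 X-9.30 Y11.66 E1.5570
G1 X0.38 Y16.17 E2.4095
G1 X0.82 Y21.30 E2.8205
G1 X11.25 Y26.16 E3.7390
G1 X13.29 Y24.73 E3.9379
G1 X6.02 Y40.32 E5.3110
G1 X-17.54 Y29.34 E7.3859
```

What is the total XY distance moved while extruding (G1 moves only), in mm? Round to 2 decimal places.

Sum the Euclidean lengths of each G1 segment: total = 92.53 mm.

92.53 mm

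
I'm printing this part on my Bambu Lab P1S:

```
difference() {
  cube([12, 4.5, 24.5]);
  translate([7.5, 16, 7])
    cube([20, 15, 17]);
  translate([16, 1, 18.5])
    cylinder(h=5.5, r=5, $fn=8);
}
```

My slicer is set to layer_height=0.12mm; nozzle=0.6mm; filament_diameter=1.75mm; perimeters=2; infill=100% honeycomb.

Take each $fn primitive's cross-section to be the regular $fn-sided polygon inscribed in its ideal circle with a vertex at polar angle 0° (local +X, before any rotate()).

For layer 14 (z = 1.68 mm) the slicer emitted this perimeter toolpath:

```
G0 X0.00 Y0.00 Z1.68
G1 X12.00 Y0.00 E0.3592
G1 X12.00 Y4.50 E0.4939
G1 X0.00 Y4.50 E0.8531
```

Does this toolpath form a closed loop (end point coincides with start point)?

Start point (G0): (0.00, 0.00). End point (last G1): the path does not return to the start — open.

no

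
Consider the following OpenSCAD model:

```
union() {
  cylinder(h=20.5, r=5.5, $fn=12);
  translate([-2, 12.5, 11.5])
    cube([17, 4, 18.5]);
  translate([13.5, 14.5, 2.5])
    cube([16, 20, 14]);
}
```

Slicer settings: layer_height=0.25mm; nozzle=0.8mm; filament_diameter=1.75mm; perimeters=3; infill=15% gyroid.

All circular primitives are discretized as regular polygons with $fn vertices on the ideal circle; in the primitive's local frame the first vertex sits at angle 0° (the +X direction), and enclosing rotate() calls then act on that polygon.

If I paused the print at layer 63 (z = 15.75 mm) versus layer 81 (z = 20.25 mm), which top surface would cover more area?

layer 63 (z = 15.75 mm)

Layer 63 (z = 15.75): the r=5.5 cylinder contributes a regular 12-gon of circumradius 5.5 (area = (12/2)·5.500²·sin(360°/12) = 90.75 mm²); the cube at (-2, 12.5) is present — its section is the full 17×4 rectangle (area 68.00 mm²); the cube at (13.5, 14.5) is present — its section is the full 16×20 rectangle (area 320.00 mm²); Taking the union: the regions partially overlap — summed areas 478.75 mm² minus the doubly-counted overlap 3.00 mm² gives 475.75 mm² — area = 475.75 mm². So its area = 475.75 mm². Layer 81 (z = 20.25): the r=5.5 cylinder contributes a regular 12-gon of circumradius 5.5 (area = (12/2)·5.500²·sin(360°/12) = 90.75 mm²); the cube at (-2, 12.5) (footprint 17×4) is included at this height (area 68.00 mm²); the cube at (13.5, 14.5) is not intersected at this z (z outside [2.5, 16.5]); Combining (union): the 2 present regions are separate (no shared area or edge), so areas and boundary lengths simply add and each stays a separate island — area = 158.75 mm². So its area = 158.75 mm². Layer 63 is larger (475.75 vs 158.75 mm²).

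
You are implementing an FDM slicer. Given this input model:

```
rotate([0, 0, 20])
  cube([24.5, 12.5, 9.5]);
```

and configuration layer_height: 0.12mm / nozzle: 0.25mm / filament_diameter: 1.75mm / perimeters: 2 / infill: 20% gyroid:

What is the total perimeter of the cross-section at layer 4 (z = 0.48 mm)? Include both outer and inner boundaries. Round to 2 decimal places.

74.00 mm

At z = 0.48 mm: the cube is present — its section is the full 24.5×12.5 rectangle (perimeter 74.00 mm); (whole slice rotated 20° about Z — lengths, areas and connectivity unchanged). Overall, the cross-section is a single solid region. Total boundary length (outer) = 74.00 mm.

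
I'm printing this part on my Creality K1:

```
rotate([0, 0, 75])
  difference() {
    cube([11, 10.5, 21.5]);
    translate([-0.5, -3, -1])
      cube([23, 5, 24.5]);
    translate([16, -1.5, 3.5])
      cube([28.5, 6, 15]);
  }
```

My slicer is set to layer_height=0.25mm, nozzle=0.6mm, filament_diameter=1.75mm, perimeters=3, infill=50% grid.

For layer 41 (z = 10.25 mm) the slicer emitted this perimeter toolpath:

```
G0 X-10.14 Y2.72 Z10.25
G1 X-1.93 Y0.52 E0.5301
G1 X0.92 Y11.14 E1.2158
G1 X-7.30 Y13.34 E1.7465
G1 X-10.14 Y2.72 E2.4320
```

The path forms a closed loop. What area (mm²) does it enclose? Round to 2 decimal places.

93.50 mm²

Apply the shoelace formula to the sequence of (X, Y) vertices; enclosed area = 93.50 mm².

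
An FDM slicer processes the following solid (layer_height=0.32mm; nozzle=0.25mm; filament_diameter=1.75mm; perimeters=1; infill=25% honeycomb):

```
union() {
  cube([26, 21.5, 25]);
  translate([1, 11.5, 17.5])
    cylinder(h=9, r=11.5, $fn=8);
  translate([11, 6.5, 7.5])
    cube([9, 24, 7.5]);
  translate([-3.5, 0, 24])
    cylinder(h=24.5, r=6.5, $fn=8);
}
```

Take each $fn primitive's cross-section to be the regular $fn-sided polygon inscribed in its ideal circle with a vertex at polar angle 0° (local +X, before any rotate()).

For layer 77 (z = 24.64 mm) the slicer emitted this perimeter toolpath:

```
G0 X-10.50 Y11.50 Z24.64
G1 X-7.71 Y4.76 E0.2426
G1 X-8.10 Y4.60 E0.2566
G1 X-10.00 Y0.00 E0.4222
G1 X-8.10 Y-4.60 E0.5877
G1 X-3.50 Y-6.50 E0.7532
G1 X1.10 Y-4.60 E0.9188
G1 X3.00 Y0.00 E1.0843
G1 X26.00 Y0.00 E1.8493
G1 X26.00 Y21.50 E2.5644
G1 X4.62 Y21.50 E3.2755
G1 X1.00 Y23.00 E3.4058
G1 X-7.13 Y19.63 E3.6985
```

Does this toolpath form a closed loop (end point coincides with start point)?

no

Start point (G0): (-10.50, 11.50). End point (last G1): the path does not return to the start — open.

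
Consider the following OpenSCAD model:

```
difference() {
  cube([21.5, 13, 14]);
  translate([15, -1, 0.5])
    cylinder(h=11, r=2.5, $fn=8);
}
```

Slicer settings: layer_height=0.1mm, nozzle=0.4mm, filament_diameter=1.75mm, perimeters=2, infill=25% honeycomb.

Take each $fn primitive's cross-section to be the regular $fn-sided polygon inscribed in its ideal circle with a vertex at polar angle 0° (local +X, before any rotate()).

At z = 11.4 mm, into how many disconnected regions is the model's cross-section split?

1

At z = 11.4 mm: the 21.5×13 cube contributes its full rectangle; the r=2.5 cylinder at (15, -1) gives a regular 8-gon of circumradius 2.5 (constant along its height); After the difference (first − rest): starting from the 21.5×13 cube, the r=2.5 cylinder at (15, -1) partially overlaps it — only the 4.25 mm² overlap (of its 17.68 mm²) is removed, clipping the outline — 1 connected region. The result has 1 disconnected region.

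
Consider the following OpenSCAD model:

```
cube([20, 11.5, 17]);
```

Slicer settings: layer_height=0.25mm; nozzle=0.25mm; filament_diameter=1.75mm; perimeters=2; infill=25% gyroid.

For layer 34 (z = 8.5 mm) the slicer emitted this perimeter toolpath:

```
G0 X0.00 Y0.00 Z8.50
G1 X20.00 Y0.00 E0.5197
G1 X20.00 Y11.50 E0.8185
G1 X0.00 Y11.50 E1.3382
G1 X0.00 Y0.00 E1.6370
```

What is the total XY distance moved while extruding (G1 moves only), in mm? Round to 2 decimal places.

63.00 mm

Sum the Euclidean lengths of each G1 segment: total = 63.00 mm.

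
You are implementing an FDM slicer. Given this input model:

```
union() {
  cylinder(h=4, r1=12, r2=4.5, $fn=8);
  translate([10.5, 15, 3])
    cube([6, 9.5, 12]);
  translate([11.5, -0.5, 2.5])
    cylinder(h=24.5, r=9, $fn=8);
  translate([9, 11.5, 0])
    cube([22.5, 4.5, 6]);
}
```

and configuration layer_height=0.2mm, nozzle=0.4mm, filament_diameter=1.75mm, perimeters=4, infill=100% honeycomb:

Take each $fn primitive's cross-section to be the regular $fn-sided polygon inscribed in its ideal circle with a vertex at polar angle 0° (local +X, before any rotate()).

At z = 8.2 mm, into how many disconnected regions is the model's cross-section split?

2

At z = 8.2 mm: the cone is not intersected at this z (z outside [0, 4]); the cube at (10.5, 15) is present — its section is the full 6×9.5 rectangle; the cylinder at (11.5, -0.5): section is a regular 8-gon, circumradius r=9; the cube at (9, 11.5) does not reach this height (z outside [0, 6]); Combining (union): the 2 present regions are separate (no shared area or edge), so areas and boundary lengths simply add and each stays a separate island — 2 connected regions. The result has 2 disconnected regions.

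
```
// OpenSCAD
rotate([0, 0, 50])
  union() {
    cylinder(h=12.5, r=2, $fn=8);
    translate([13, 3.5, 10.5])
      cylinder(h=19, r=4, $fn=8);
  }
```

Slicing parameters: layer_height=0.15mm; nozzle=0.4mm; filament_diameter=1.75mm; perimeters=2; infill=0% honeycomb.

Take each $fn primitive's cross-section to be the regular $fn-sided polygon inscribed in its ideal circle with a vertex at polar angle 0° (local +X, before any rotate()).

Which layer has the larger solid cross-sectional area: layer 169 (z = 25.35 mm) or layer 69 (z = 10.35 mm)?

Layer 169 (z = 25.35): the cylinder is absent (z outside [0, 12.5]); the cylinder at (13, 3.5): section is a regular 8-gon, circumradius r=4 (area = (8/2)·4.000²·sin(360°/8) = 45.25 mm²); Combining (union): only the r=4 cylinder at (13, 3.5) is present, so the union is just that shape — area = 45.25 mm²; (whole slice rotated 50° about Z — lengths, areas and connectivity unchanged). So its area = 45.25 mm². Layer 69 (z = 10.35): the cylinder: section is a regular 8-gon, circumradius r=2 (area = (8/2)·2.000²·sin(360°/8) = 11.31 mm²); the cylinder at (13, 3.5) does not reach this height (z outside [10.5, 29.5]); Taking the union: only the r=2 cylinder is present, so the union is just that shape — area = 11.31 mm²; (rotated 50° about Z; rotation is an isometry so areas/perimeters/island counts are preserved). So its area = 11.31 mm². Layer 169 is larger (45.25 vs 11.31 mm²).

layer 169 (z = 25.35 mm)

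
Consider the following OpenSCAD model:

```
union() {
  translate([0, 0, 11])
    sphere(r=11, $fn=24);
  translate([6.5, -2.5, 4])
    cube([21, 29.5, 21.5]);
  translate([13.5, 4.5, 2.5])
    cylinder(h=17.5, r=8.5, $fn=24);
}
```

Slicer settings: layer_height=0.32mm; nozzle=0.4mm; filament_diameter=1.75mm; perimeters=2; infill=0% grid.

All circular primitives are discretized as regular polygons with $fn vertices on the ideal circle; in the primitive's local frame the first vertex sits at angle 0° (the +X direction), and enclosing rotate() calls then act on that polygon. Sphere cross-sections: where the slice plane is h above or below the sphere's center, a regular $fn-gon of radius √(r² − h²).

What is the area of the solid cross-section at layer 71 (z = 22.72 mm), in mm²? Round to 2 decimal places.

619.50 mm²

At z = 22.72 mm: the sphere is not intersected at this z (|z−center|=11.720 > r=11); the cube at (6.5, -2.5) is present — its section is the full 21×29.5 rectangle (area 619.50 mm²); the cylinder at (13.5, 4.5) is not intersected at this z (z outside [2.5, 20]); Merging all regions: only the 21×29.5 cube at (6.5, -2.5) is present, so the union is just that shape — area = 619.50 mm². Overall, the cross-section is a single solid region. Net area = 619.50 mm².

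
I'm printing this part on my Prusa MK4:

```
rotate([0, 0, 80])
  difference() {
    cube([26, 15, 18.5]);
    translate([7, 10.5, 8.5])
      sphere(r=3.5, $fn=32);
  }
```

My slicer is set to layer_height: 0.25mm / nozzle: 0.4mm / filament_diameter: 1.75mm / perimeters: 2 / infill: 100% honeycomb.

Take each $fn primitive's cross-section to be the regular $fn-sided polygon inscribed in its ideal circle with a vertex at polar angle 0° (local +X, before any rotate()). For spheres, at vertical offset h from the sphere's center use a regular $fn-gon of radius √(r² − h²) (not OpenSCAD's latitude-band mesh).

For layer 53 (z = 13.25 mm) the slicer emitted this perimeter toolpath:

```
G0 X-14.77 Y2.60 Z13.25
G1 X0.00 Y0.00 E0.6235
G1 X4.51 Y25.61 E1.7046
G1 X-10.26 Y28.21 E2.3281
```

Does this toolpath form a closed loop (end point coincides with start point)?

Start point (G0): (-14.77, 2.60). End point (last G1): the path does not return to the start — open.

no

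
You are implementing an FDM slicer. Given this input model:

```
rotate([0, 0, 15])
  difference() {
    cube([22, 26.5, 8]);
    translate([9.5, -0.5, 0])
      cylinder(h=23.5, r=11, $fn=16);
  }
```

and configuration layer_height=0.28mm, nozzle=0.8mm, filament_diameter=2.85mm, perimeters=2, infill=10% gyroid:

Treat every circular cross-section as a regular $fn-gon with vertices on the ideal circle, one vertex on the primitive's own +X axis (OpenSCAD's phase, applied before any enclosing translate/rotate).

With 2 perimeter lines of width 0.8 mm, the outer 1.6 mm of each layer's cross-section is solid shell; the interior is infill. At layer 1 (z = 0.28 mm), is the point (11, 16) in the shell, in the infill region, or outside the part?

infill

At z = 0.28 mm: the cube (footprint 22×26.5) is included at this height; the r=11 cylinder at (9.5, -0.5) gives a regular 16-gon of circumradius 11 (constant along its height); Subtracting the remaining from the first: starting from the 22×26.5 cube, the r=11 cylinder at (9.5, -0.5) partially overlaps it — only the 170.11 mm² overlap (of its 370.44 mm²) is removed, clipping the outline — 1 connected region; (whole slice rotated 15° about Z — lengths, areas and connectivity unchanged). Overall, the cross-section is a single solid region. Undo the 15° rotation: the query point maps to (14.766, 12.608) in the un-rotated model frame. The nearest boundary edge runs (17.28, 7.28)→(13.71, 9.66); distance from the point to it = 3.13 mm. The point is inside the cross-section and 3.13 mm from the nearest boundary — more than the 1.6 mm shell width (2 × 0.8), so it's in the infill interior.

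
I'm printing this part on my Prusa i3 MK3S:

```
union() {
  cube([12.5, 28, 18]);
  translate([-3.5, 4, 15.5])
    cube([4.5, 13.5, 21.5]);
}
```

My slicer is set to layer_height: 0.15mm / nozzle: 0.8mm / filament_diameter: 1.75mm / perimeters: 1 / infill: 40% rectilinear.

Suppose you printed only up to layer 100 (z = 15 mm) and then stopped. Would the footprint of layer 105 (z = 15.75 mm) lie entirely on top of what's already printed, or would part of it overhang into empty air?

part overhangs

Compare the two slices. At z = 15: the 12.5×28 cube contributes its full rectangle (area 350.00 mm²); the cube at (-3.5, 4) does not reach this height (z outside [15.5, 37]); Combining (union): only the 12.5×28 cube is present, so the union is just that shape — area = 350.00 mm². At z = 15.75: the cube (footprint 12.5×28) is included at this height (area 350.00 mm²); the cube at (-3.5, 4) is present — its section is the full 4.5×13.5 rectangle (area 60.75 mm²); Merging all regions: the regions partially overlap — summed areas 410.75 mm² minus the doubly-counted overlap 13.50 mm² gives 397.25 mm² — area = 397.25 mm². Checking containment: at z = 15.75 the cross-section extends beyond the z = 15 cross-section by about 47.25 mm².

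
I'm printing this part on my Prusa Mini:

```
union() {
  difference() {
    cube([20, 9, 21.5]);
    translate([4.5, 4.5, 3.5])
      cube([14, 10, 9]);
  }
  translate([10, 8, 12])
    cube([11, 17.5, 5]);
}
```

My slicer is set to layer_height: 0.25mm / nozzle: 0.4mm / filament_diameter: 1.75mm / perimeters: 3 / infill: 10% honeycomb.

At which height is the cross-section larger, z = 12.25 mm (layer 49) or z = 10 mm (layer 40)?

layer 49 (z = 12.25 mm)

Layer 49 (z = 12.25): the cube (footprint 20×9) is included at this height (area 180.00 mm²); the 14×10 cube at (4.5, 4.5) contributes its full rectangle (area 140.00 mm²); Taking the first minus the rest: starting from the 20×9 cube (180.00 mm²), the 14×10 cube at (4.5, 4.5) partially overlaps it — only the 63.00 mm² overlap (of its 140.00 mm²) is removed, clipping the outline — area = 117.00 mm²; the 11×17.5 cube at (10, 8) contributes its full rectangle (area 192.50 mm²); Taking the union: the regions partially overlap — summed areas 309.50 mm² minus the doubly-counted overlap 1.50 mm² gives 308.00 mm² — area = 308.00 mm². So its area = 308.00 mm². Layer 40 (z = 10): the cube (footprint 20×9) is included at this height (area 180.00 mm²); the 14×10 cube at (4.5, 4.5) contributes its full rectangle (area 140.00 mm²); Taking the first minus the rest: starting from the 20×9 cube (180.00 mm²), the 14×10 cube at (4.5, 4.5) partially overlaps it — only the 63.00 mm² overlap (of its 140.00 mm²) is removed, clipping the outline — area = 117.00 mm²; the cube at (10, 8) is not intersected at this z (z outside [12, 17]); Taking the union: only the result so far is present, so the union is just that shape — area = 117.00 mm². So its area = 117.00 mm². Layer 49 is larger (308.00 vs 117.00 mm²).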